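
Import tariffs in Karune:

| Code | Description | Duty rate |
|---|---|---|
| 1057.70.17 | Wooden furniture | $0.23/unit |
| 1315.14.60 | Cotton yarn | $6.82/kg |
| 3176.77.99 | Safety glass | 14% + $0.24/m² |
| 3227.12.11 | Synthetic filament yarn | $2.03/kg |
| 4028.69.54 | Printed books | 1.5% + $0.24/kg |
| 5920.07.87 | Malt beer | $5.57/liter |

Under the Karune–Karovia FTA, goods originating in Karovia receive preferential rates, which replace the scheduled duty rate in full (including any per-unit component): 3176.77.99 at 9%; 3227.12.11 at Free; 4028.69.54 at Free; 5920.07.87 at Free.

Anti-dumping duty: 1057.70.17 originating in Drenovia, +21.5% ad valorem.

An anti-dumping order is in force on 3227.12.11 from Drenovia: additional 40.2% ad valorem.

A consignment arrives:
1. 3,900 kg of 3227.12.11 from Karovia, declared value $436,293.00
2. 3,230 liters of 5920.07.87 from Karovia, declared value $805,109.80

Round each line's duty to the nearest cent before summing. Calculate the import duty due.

Line 1 (3227.12.11, Karovia, 3,900 kg, $436,293.00):
Base rate for 3227.12.11 is $2.03/kg.
Origin Karovia qualifies under the Karune–Karovia agreement and 3227.12.11 is covered: preferential rate Free applies instead.
The additional-duty order on 3227.12.11 targets Drenovia, not Karovia; it does not apply.
Duty = $436,293.00 × 0% = $0.00.
Line 2 (5920.07.87, Karovia, 3,230 liters, $805,109.80):
Base rate for 5920.07.87 is $5.57/liter.
Origin Karovia qualifies under the Karune–Karovia agreement and 5920.07.87 is covered: preferential rate Free applies instead.
Duty = $805,109.80 × 0% = $0.00.
Total = $0.00 + $0.00 = $0.00.

$0.00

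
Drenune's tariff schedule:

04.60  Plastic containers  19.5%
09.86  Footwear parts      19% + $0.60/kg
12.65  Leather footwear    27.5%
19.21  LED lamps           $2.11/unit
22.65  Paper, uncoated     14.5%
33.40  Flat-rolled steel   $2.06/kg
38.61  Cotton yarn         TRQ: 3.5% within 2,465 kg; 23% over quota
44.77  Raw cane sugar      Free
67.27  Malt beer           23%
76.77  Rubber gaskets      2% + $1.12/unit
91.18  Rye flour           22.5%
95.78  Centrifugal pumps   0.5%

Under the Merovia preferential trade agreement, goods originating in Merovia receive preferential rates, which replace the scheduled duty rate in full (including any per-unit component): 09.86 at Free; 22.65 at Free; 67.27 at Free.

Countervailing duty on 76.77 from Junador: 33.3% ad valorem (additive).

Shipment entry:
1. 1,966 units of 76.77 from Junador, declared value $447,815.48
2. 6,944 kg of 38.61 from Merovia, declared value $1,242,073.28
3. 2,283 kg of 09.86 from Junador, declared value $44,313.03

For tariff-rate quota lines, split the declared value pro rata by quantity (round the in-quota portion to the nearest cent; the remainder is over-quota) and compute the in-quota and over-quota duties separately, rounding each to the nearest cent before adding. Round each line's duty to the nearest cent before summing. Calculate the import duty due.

Line 1 (76.77, Junador, 1,966 units, $447,815.48):
Base rate for 76.77 is 2% + $1.12/unit.
Additional duty on 76.77 from Junador: +33.3%. Applied ad valorem rate: 2% + 33.3% = 35.3%.
Duty = $447,815.48 × 35.3% + 1,966 × $1.12 = $160,280.78.
Line 2 (38.61, Merovia, 6,944 kg, $1,242,073.28):
Code 38.61 is under a tariff-rate quota (threshold 2,465 kg). In-quota: 2,465 kg at 3.5%; over-quota: 4,479 kg at 23%.
Pro-rata value split: in-quota = $1,242,073.28 × 2,465/6,944 = $440,914.55; over-quota = $1,242,073.28 − $440,914.55 = $801,158.73.
In-quota duty = $440,914.55 × 3.5% = $15,432.01. Over-quota duty = $801,158.73 × 23% = $184,266.51.
Line duty = $15,432.01 + $184,266.51 = $199,698.52.
Line 3 (09.86, Junador, 2,283 kg, $44,313.03):
Base rate for 09.86 is 19% + $0.60/kg.
09.86 has an FTA preferential rate, but origin Junador is not Merovia; base rate stands.
Duty = $44,313.03 × 19% + 2,283 × $0.60 = $9,789.28.
Total = $160,280.78 + $199,698.52 + $9,789.28 = $369,768.58.

$369,768.58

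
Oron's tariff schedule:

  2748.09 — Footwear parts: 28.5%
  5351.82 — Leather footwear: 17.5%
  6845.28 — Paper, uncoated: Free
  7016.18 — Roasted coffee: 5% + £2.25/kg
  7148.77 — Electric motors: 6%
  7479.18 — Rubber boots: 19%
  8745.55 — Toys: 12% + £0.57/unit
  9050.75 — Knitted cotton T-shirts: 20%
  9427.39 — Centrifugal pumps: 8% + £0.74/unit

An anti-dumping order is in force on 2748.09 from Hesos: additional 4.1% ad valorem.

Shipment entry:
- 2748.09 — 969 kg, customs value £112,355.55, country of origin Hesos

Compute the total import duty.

£36,627.91

Line 1 (2748.09, Hesos, 969 kg, £112,355.55):
Base rate for 2748.09 is 28.5%.
Additional duty on 2748.09 from Hesos: +4.1%. Applied ad valorem rate: 28.5% + 4.1% = 32.6%.
Duty = £112,355.55 × 32.6% = £36,627.91.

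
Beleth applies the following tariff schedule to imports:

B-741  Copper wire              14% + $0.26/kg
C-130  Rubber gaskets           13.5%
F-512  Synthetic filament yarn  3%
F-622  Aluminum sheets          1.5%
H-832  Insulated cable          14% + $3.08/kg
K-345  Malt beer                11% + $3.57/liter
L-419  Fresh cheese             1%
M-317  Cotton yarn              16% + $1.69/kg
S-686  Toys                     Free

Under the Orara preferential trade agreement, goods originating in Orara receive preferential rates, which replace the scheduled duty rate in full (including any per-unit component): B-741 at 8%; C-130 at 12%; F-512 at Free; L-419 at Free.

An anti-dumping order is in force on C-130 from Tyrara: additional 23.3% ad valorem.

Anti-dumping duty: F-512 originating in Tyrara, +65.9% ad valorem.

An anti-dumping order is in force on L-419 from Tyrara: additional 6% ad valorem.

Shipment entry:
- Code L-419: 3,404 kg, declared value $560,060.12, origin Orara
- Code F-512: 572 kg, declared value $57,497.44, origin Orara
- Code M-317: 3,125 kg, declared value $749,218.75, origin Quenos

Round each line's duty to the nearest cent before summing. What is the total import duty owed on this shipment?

Line 1 (L-419, Orara, 3,404 kg, $560,060.12):
Base rate for L-419 is 1%.
Origin Orara qualifies under the Beleth–Orara agreement and L-419 is covered: preferential rate Free applies instead.
The additional-duty order on L-419 targets Tyrara, not Orara; it does not apply.
Duty = $560,060.12 × 0% = $0.00.
Line 2 (F-512, Orara, 572 kg, $57,497.44):
Base rate for F-512 is 3%.
Origin Orara qualifies under the Beleth–Orara agreement and F-512 is covered: preferential rate Free applies instead.
The additional-duty order on F-512 targets Tyrara, not Orara; it does not apply.
Duty = $57,497.44 × 0% = $0.00.
Line 3 (M-317, Quenos, 3,125 kg, $749,218.75):
Base rate for M-317 is 16% + $1.69/kg.
Duty = $749,218.75 × 16% + 3,125 × $1.69 = $125,156.25.
Total = $0.00 + $0.00 + $125,156.25 = $125,156.25.

$125,156.25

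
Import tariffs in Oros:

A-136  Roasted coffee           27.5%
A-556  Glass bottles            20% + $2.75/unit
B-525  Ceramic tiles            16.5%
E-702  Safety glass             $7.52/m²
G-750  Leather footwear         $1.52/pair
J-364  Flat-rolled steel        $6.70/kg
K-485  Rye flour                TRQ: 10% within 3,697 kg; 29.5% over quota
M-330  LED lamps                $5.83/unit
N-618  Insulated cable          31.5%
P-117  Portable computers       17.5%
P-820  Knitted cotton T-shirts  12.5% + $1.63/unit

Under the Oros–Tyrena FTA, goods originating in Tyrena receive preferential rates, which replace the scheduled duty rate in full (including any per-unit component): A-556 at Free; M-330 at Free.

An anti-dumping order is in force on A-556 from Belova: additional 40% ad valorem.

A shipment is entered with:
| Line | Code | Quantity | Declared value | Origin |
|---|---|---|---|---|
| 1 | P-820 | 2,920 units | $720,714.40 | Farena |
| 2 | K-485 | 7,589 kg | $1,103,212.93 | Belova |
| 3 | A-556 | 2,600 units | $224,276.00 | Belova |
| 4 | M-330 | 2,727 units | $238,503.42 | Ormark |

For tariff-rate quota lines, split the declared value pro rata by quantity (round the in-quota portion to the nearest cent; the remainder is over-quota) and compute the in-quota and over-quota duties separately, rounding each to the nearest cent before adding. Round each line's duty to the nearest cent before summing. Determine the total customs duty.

$473,111.31

Line 1 (P-820, Farena, 2,920 units, $720,714.40):
Base rate for P-820 is 12.5% + $1.63/unit.
Duty = $720,714.40 × 12.5% + 2,920 × $1.63 = $94,848.90.
Line 2 (K-485, Belova, 7,589 kg, $1,103,212.93):
Code K-485 is under a tariff-rate quota (threshold 3,697 kg). In-quota: 3,697 kg at 10%; over-quota: 3,892 kg at 29.5%.
Pro-rata value split: in-quota = $1,103,212.93 × 3,697/7,589 = $537,432.89; over-quota = $1,103,212.93 − $537,432.89 = $565,780.04.
In-quota duty = $537,432.89 × 10% = $53,743.29. Over-quota duty = $565,780.04 × 29.5% = $166,905.11.
Line duty = $53,743.29 + $166,905.11 = $220,648.40.
Line 3 (A-556, Belova, 2,600 units, $224,276.00):
Base rate for A-556 is 20% + $2.75/unit.
A-556 has an FTA preferential rate, but origin Belova is not Tyrena; base rate stands.
Additional duty on A-556 from Belova: +40%. Applied ad valorem rate: 20% + 40% = 60%.
Duty = $224,276.00 × 60% + 2,600 × $2.75 = $141,715.60.
Line 4 (M-330, Ormark, 2,727 units, $238,503.42):
Base rate for M-330 is $5.83/unit.
M-330 has an FTA preferential rate, but origin Ormark is not Tyrena; base rate stands.
Duty = 2,727 × $5.83 = $15,898.41.
Total = $94,848.90 + $220,648.40 + $141,715.60 + $15,898.41 = $473,111.31.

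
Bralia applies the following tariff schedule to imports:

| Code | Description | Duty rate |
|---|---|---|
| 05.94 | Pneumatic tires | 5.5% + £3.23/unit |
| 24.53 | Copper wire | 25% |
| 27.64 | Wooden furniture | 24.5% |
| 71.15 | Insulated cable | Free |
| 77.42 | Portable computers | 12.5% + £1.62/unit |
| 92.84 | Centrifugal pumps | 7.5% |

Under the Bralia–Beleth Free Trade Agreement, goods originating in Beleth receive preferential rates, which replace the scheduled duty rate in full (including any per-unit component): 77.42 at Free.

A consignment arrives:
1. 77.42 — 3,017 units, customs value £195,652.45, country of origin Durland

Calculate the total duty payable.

Line 1 (77.42, Durland, 3,017 units, £195,652.45):
Base rate for 77.42 is 12.5% + £1.62/unit.
77.42 has an FTA preferential rate, but origin Durland is not Beleth; base rate stands.
Duty = £195,652.45 × 12.5% + 3,017 × £1.62 = £29,344.10.

£29,344.10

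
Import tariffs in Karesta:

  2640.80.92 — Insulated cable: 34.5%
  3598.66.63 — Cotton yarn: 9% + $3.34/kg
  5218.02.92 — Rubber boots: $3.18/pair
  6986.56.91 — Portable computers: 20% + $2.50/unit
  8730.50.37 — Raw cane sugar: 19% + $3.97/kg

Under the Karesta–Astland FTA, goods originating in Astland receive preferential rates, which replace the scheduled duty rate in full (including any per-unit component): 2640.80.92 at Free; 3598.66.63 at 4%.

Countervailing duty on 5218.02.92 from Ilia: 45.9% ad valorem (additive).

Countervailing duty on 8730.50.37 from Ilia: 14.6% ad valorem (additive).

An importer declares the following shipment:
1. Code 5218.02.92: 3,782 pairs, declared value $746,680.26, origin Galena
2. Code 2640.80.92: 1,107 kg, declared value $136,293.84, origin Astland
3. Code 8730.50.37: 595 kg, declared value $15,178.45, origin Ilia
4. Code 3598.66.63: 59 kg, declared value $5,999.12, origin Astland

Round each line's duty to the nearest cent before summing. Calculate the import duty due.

Line 1 (5218.02.92, Galena, 3,782 pairs, $746,680.26):
Base rate for 5218.02.92 is $3.18/pair.
The additional-duty order on 5218.02.92 targets Ilia, not Galena; it does not apply.
Duty = 3,782 × $3.18 = $12,026.76.
Line 2 (2640.80.92, Astland, 1,107 kg, $136,293.84):
Base rate for 2640.80.92 is 34.5%.
Origin Astland qualifies under the Karesta–Astland agreement and 2640.80.92 is covered: preferential rate Free applies instead.
Duty = $136,293.84 × 0% = $0.00.
Line 3 (8730.50.37, Ilia, 595 kg, $15,178.45):
Base rate for 8730.50.37 is 19% + $3.97/kg.
Additional duty on 8730.50.37 from Ilia: +14.6%. Applied ad valorem rate: 19% + 14.6% = 33.6%.
Duty = $15,178.45 × 33.6% + 595 × $3.97 = $7,462.11.
Line 4 (3598.66.63, Astland, 59 kg, $5,999.12):
Base rate for 3598.66.63 is 9% + $3.34/kg.
Origin Astland qualifies under the Karesta–Astland agreement and 3598.66.63 is covered: preferential rate 4% applies instead.
Duty = $5,999.12 × 4% = $239.96.
Total = $12,026.76 + $0.00 + $7,462.11 + $239.96 = $19,728.83.

$19,728.83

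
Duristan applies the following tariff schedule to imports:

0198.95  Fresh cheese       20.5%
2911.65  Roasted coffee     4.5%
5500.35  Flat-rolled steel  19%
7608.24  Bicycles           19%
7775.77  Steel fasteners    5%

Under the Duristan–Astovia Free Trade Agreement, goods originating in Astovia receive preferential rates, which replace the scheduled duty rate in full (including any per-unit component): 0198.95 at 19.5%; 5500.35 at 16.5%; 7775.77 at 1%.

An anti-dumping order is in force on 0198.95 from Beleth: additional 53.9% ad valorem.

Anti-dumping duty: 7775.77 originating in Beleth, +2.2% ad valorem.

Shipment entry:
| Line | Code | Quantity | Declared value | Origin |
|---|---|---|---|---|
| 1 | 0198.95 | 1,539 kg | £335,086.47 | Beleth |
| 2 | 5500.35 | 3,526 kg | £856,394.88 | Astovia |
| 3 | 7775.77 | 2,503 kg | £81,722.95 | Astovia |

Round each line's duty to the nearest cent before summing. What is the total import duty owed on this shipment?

£391,426.72

Line 1 (0198.95, Beleth, 1,539 kg, £335,086.47):
Base rate for 0198.95 is 20.5%.
0198.95 has an FTA preferential rate, but origin Beleth is not Astovia; base rate stands.
Additional duty on 0198.95 from Beleth: +53.9%. Applied ad valorem rate: 20.5% + 53.9% = 74.4%.
Duty = £335,086.47 × 74.4% = £249,304.33.
Line 2 (5500.35, Astovia, 3,526 kg, £856,394.88):
Base rate for 5500.35 is 19%.
Origin Astovia qualifies under the Duristan–Astovia agreement and 5500.35 is covered: preferential rate 16.5% applies instead.
Duty = £856,394.88 × 16.5% = £141,305.16.
Line 3 (7775.77, Astovia, 2,503 kg, £81,722.95):
Base rate for 7775.77 is 5%.
Origin Astovia qualifies under the Duristan–Astovia agreement and 7775.77 is covered: preferential rate 1% applies instead.
The additional-duty order on 7775.77 targets Beleth, not Astovia; it does not apply.
Duty = £81,722.95 × 1% = £817.23.
Total = £249,304.33 + £141,305.16 + £817.23 = £391,426.72.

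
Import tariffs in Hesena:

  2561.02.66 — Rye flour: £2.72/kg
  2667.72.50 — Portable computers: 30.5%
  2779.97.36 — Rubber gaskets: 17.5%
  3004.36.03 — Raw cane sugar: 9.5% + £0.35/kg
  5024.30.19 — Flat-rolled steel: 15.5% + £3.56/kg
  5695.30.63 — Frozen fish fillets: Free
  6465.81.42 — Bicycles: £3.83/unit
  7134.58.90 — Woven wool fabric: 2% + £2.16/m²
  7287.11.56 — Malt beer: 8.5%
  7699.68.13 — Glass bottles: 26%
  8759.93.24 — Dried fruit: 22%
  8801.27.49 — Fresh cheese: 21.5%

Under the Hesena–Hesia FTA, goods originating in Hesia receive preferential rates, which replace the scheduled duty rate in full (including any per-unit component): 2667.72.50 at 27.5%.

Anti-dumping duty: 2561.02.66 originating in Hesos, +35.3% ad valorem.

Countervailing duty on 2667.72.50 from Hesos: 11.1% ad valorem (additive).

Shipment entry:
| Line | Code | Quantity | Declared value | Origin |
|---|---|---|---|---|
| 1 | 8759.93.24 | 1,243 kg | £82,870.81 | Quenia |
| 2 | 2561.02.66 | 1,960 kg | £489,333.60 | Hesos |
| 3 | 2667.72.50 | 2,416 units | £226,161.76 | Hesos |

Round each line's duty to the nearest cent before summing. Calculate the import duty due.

Line 1 (8759.93.24, Quenia, 1,243 kg, £82,870.81):
Base rate for 8759.93.24 is 22%.
Duty = £82,870.81 × 22% = £18,231.58.
Line 2 (2561.02.66, Hesos, 1,960 kg, £489,333.60):
Base rate for 2561.02.66 is £2.72/kg.
Additional duty on 2561.02.66 from Hesos: +35.3% ad valorem. Applied ad valorem rate = 35.3%.
Duty = £489,333.60 × 35.3% + 1,960 × £2.72 = £178,065.96.
Line 3 (2667.72.50, Hesos, 2,416 units, £226,161.76):
Base rate for 2667.72.50 is 30.5%.
2667.72.50 has an FTA preferential rate, but origin Hesos is not Hesia; base rate stands.
Additional duty on 2667.72.50 from Hesos: +11.1%. Applied ad valorem rate: 30.5% + 11.1% = 41.6%.
Duty = £226,161.76 × 41.6% = £94,083.29.
Total = £18,231.58 + £178,065.96 + £94,083.29 = £290,380.83.

£290,380.83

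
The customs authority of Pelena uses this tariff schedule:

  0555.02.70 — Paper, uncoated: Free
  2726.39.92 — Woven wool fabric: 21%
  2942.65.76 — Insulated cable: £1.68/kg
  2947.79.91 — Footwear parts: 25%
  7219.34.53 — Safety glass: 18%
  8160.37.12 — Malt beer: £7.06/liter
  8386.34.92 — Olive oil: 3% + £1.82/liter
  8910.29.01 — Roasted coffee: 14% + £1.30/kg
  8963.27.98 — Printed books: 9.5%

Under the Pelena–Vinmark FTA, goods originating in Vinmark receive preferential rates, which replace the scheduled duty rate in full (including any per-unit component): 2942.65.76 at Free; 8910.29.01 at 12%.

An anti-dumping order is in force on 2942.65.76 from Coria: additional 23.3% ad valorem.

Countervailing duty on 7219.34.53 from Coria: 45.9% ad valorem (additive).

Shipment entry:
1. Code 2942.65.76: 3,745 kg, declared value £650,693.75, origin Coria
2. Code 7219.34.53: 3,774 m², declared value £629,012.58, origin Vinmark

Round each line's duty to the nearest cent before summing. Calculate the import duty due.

£271,125.50

Line 1 (2942.65.76, Coria, 3,745 kg, £650,693.75):
Base rate for 2942.65.76 is £1.68/kg.
2942.65.76 has an FTA preferential rate, but origin Coria is not Vinmark; base rate stands.
Additional duty on 2942.65.76 from Coria: +23.3% ad valorem. Applied ad valorem rate = 23.3%.
Duty = £650,693.75 × 23.3% + 3,745 × £1.68 = £157,903.24.
Line 2 (7219.34.53, Vinmark, 3,774 m², £629,012.58):
Base rate for 7219.34.53 is 18%.
Origin Vinmark is the FTA partner but 7219.34.53 is not on the preference list; base rate stands.
The additional-duty order on 7219.34.53 targets Coria, not Vinmark; it does not apply.
Duty = £629,012.58 × 18% = £113,222.26.
Total = £157,903.24 + £113,222.26 = £271,125.50.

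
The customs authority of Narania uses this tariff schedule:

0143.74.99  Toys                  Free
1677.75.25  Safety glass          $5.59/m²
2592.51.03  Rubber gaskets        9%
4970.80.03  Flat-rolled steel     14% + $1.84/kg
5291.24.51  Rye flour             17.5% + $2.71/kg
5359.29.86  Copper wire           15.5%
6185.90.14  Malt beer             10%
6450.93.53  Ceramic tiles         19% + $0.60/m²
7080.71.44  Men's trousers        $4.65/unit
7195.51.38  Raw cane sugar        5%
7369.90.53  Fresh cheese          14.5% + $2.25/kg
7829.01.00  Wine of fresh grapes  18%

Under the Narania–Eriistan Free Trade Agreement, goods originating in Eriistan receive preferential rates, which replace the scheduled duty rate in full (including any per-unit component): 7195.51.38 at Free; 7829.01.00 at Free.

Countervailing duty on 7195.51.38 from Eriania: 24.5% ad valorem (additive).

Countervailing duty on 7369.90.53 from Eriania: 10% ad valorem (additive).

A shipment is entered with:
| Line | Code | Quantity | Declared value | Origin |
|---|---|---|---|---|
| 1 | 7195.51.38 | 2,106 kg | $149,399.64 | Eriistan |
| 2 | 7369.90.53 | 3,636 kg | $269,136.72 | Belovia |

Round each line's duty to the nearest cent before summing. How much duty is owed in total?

$47,205.82

Line 1 (7195.51.38, Eriistan, 2,106 kg, $149,399.64):
Base rate for 7195.51.38 is 5%.
Origin Eriistan qualifies under the Narania–Eriistan agreement and 7195.51.38 is covered: preferential rate Free applies instead.
The additional-duty order on 7195.51.38 targets Eriania, not Eriistan; it does not apply.
Duty = $149,399.64 × 0% = $0.00.
Line 2 (7369.90.53, Belovia, 3,636 kg, $269,136.72):
Base rate for 7369.90.53 is 14.5% + $2.25/kg.
The additional-duty order on 7369.90.53 targets Eriania, not Belovia; it does not apply.
Duty = $269,136.72 × 14.5% + 3,636 × $2.25 = $47,205.82.
Total = $0.00 + $47,205.82 = $47,205.82.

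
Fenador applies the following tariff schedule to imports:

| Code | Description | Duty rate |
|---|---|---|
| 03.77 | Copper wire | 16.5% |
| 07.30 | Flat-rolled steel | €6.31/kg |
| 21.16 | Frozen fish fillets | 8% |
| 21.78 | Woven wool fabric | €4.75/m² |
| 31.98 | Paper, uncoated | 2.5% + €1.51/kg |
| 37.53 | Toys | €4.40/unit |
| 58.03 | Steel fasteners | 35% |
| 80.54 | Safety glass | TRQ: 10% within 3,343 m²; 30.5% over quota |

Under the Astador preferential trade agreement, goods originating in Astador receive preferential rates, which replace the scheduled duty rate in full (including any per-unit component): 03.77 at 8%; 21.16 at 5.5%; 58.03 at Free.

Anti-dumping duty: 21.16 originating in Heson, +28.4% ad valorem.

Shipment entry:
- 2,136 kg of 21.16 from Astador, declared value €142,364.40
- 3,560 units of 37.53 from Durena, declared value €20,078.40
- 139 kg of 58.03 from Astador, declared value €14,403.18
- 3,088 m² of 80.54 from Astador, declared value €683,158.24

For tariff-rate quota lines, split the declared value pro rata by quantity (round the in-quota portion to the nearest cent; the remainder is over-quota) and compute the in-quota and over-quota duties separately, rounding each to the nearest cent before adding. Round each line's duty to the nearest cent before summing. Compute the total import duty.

Line 1 (21.16, Astador, 2,136 kg, €142,364.40):
Base rate for 21.16 is 8%.
Origin Astador qualifies under the Fenador–Astador agreement and 21.16 is covered: preferential rate 5.5% applies instead.
The additional-duty order on 21.16 targets Heson, not Astador; it does not apply.
Duty = €142,364.40 × 5.5% = €7,830.04.
Line 2 (37.53, Durena, 3,560 units, €20,078.40):
Base rate for 37.53 is €4.40/unit.
Duty = 3,560 × €4.40 = €15,664.00.
Line 3 (58.03, Astador, 139 kg, €14,403.18):
Base rate for 58.03 is 35%.
Origin Astador qualifies under the Fenador–Astador agreement and 58.03 is covered: preferential rate Free applies instead.
Duty = €14,403.18 × 0% = €0.00.
Line 4 (80.54, Astador, 3,088 m², €683,158.24):
Code 80.54 is under a tariff-rate quota (threshold 3,343 m²). Quantity 3,088 m² is within the quota, so the in-quota rate 10% applies to the full value.
Duty = €683,158.24 × 10% = €68,315.82.
Total = €7,830.04 + €15,664.00 + €0.00 + €68,315.82 = €91,809.86.

€91,809.86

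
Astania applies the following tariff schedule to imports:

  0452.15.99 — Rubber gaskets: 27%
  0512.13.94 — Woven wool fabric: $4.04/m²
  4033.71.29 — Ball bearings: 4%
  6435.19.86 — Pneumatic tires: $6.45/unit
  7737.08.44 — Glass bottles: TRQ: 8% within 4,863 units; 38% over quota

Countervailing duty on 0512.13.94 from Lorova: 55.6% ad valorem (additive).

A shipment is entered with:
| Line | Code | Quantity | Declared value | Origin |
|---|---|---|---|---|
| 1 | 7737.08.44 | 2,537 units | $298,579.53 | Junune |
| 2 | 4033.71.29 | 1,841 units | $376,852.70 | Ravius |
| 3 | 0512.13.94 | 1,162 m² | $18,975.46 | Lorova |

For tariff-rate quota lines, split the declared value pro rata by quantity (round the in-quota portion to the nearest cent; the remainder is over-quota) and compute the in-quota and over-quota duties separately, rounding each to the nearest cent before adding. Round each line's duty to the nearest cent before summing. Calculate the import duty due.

Line 1 (7737.08.44, Junune, 2,537 units, $298,579.53):
Code 7737.08.44 is under a tariff-rate quota (threshold 4,863 units). Quantity 2,537 units is within the quota, so the in-quota rate 8% applies to the full value.
Duty = $298,579.53 × 8% = $23,886.36.
Line 2 (4033.71.29, Ravius, 1,841 units, $376,852.70):
Base rate for 4033.71.29 is 4%.
Duty = $376,852.70 × 4% = $15,074.11.
Line 3 (0512.13.94, Lorova, 1,162 m², $18,975.46):
Base rate for 0512.13.94 is $4.04/m².
Additional duty on 0512.13.94 from Lorova: +55.6% ad valorem. Applied ad valorem rate = 55.6%.
Duty = $18,975.46 × 55.6% + 1,162 × $4.04 = $15,244.84.
Total = $23,886.36 + $15,074.11 + $15,244.84 = $54,205.31.

$54,205.31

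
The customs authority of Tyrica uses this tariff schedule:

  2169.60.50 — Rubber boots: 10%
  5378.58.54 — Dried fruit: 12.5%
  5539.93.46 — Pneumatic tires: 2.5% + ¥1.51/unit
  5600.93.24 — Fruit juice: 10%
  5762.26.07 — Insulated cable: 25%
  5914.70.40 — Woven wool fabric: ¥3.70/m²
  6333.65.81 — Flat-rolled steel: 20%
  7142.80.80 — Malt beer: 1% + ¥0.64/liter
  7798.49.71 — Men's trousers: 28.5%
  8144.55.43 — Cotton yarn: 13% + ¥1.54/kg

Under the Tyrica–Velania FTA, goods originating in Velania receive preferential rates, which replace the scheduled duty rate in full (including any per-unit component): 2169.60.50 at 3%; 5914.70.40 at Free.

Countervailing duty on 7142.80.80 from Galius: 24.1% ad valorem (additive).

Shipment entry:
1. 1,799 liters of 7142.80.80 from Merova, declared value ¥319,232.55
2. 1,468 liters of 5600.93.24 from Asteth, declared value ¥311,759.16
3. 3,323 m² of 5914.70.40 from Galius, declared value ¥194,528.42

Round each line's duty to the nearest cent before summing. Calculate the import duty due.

¥47,814.71

Line 1 (7142.80.80, Merova, 1,799 liters, ¥319,232.55):
Base rate for 7142.80.80 is 1% + ¥0.64/liter.
The additional-duty order on 7142.80.80 targets Galius, not Merova; it does not apply.
Duty = ¥319,232.55 × 1% + 1,799 × ¥0.64 = ¥4,343.69.
Line 2 (5600.93.24, Asteth, 1,468 liters, ¥311,759.16):
Base rate for 5600.93.24 is 10%.
Duty = ¥311,759.16 × 10% = ¥31,175.92.
Line 3 (5914.70.40, Galius, 3,323 m², ¥194,528.42):
Base rate for 5914.70.40 is ¥3.70/m².
5914.70.40 has an FTA preferential rate, but origin Galius is not Velania; base rate stands.
Duty = 3,323 × ¥3.70 = ¥12,295.10.
Total = ¥4,343.69 + ¥31,175.92 + ¥12,295.10 = ¥47,814.71.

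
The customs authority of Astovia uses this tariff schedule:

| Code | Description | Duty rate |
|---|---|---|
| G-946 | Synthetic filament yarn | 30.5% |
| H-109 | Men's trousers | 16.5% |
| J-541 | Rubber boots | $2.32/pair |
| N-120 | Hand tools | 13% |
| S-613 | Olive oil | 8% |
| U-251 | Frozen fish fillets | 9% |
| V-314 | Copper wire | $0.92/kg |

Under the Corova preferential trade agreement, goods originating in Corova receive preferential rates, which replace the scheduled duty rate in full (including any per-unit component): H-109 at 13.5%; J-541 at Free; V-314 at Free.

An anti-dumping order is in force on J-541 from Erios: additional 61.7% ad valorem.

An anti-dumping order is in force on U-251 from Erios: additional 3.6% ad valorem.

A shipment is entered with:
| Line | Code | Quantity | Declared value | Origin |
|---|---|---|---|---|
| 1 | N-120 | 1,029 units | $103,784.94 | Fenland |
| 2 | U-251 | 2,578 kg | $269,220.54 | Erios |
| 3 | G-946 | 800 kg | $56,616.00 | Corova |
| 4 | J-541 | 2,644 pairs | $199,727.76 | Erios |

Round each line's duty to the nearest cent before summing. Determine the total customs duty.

Line 1 (N-120, Fenland, 1,029 units, $103,784.94):
Base rate for N-120 is 13%.
Duty = $103,784.94 × 13% = $13,492.04.
Line 2 (U-251, Erios, 2,578 kg, $269,220.54):
Base rate for U-251 is 9%.
Additional duty on U-251 from Erios: +3.6%. Applied ad valorem rate: 9% + 3.6% = 12.6%.
Duty = $269,220.54 × 12.6% = $33,921.79.
Line 3 (G-946, Corova, 800 kg, $56,616.00):
Base rate for G-946 is 30.5%.
Origin Corova is the FTA partner but G-946 is not on the preference list; base rate stands.
Duty = $56,616.00 × 30.5% = $17,267.88.
Line 4 (J-541, Erios, 2,644 pairs, $199,727.76):
Base rate for J-541 is $2.32/pair.
J-541 has an FTA preferential rate, but origin Erios is not Corova; base rate stands.
Additional duty on J-541 from Erios: +61.7% ad valorem. Applied ad valorem rate = 61.7%.
Duty = $199,727.76 × 61.7% + 2,644 × $2.32 = $129,366.11.
Total = $13,492.04 + $33,921.79 + $17,267.88 + $129,366.11 = $194,047.82.

$194,047.82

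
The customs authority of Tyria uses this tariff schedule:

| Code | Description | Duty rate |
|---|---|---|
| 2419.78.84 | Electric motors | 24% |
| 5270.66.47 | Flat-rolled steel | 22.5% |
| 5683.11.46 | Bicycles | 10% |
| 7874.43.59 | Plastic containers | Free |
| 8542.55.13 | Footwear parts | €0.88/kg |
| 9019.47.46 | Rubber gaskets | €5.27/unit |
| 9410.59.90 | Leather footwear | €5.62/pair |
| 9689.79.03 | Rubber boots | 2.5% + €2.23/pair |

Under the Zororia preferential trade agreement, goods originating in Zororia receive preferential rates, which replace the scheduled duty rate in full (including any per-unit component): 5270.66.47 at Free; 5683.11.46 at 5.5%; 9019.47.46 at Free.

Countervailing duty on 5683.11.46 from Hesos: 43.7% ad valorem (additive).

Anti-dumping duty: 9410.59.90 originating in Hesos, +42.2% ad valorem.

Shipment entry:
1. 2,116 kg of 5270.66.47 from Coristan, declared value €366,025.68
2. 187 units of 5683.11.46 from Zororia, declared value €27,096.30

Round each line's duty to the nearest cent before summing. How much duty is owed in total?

Line 1 (5270.66.47, Coristan, 2,116 kg, €366,025.68):
Base rate for 5270.66.47 is 22.5%.
5270.66.47 has an FTA preferential rate, but origin Coristan is not Zororia; base rate stands.
Duty = €366,025.68 × 22.5% = €82,355.78.
Line 2 (5683.11.46, Zororia, 187 units, €27,096.30):
Base rate for 5683.11.46 is 10%.
Origin Zororia qualifies under the Tyria–Zororia agreement and 5683.11.46 is covered: preferential rate 5.5% applies instead.
The additional-duty order on 5683.11.46 targets Hesos, not Zororia; it does not apply.
Duty = €27,096.30 × 5.5% = €1,490.30.
Total = €82,355.78 + €1,490.30 = €83,846.08.

€83,846.08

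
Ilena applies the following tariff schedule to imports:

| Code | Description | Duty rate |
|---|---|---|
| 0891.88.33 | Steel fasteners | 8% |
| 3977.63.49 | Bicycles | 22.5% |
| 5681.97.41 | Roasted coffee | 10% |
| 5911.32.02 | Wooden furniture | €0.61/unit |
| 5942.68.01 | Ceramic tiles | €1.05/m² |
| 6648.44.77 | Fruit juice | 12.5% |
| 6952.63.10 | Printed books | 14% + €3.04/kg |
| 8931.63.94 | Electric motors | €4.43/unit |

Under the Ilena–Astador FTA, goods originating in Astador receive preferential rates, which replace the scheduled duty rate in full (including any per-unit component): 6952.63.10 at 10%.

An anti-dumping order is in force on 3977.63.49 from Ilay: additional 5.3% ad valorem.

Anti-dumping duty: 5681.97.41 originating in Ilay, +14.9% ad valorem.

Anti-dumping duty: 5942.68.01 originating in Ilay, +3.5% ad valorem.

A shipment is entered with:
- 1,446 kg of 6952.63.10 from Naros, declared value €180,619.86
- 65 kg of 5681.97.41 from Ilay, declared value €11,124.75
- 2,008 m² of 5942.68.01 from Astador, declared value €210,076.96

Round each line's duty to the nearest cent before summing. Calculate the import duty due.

€34,561.08

Line 1 (6952.63.10, Naros, 1,446 kg, €180,619.86):
Base rate for 6952.63.10 is 14% + €3.04/kg.
6952.63.10 has an FTA preferential rate, but origin Naros is not Astador; base rate stands.
Duty = €180,619.86 × 14% + 1,446 × €3.04 = €29,682.62.
Line 2 (5681.97.41, Ilay, 65 kg, €11,124.75):
Base rate for 5681.97.41 is 10%.
Additional duty on 5681.97.41 from Ilay: +14.9%. Applied ad valorem rate: 10% + 14.9% = 24.9%.
Duty = €11,124.75 × 24.9% = €2,770.06.
Line 3 (5942.68.01, Astador, 2,008 m², €210,076.96):
Base rate for 5942.68.01 is €1.05/m².
Origin Astador is the FTA partner but 5942.68.01 is not on the preference list; base rate stands.
The additional-duty order on 5942.68.01 targets Ilay, not Astador; it does not apply.
Duty = 2,008 × €1.05 = €2,108.40.
Total = €29,682.62 + €2,770.06 + €2,108.40 = €34,561.08.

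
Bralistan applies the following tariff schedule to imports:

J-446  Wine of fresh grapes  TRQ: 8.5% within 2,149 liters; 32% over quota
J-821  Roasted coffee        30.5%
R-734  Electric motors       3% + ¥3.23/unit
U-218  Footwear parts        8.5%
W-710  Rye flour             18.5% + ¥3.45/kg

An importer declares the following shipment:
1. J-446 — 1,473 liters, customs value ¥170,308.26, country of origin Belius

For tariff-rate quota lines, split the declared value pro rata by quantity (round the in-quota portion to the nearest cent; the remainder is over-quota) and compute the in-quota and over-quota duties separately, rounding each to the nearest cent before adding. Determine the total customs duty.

¥14,476.20

Line 1 (J-446, Belius, 1,473 liters, ¥170,308.26):
Code J-446 is under a tariff-rate quota (threshold 2,149 liters). Quantity 1,473 liters is within the quota, so the in-quota rate 8.5% applies to the full value.
Duty = ¥170,308.26 × 8.5% = ¥14,476.20.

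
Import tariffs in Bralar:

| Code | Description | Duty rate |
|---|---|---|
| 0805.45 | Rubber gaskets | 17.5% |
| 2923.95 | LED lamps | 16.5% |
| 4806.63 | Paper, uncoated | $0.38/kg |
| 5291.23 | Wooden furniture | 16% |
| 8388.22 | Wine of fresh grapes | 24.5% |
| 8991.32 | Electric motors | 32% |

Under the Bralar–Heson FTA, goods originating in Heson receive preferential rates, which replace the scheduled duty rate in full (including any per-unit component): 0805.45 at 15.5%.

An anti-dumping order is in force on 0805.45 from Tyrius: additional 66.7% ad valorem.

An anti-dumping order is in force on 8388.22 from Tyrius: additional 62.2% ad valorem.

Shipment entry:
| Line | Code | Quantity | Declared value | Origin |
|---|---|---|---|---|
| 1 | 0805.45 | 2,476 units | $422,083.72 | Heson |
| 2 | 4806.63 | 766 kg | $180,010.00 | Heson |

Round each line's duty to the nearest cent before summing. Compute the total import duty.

Line 1 (0805.45, Heson, 2,476 units, $422,083.72):
Base rate for 0805.45 is 17.5%.
Origin Heson qualifies under the Bralar–Heson agreement and 0805.45 is covered: preferential rate 15.5% applies instead.
The additional-duty order on 0805.45 targets Tyrius, not Heson; it does not apply.
Duty = $422,083.72 × 15.5% = $65,422.98.
Line 2 (4806.63, Heson, 766 kg, $180,010.00):
Base rate for 4806.63 is $0.38/kg.
Origin Heson is the FTA partner but 4806.63 is not on the preference list; base rate stands.
Duty = 766 × $0.38 = $291.08.
Total = $65,422.98 + $291.08 = $65,714.06.

$65,714.06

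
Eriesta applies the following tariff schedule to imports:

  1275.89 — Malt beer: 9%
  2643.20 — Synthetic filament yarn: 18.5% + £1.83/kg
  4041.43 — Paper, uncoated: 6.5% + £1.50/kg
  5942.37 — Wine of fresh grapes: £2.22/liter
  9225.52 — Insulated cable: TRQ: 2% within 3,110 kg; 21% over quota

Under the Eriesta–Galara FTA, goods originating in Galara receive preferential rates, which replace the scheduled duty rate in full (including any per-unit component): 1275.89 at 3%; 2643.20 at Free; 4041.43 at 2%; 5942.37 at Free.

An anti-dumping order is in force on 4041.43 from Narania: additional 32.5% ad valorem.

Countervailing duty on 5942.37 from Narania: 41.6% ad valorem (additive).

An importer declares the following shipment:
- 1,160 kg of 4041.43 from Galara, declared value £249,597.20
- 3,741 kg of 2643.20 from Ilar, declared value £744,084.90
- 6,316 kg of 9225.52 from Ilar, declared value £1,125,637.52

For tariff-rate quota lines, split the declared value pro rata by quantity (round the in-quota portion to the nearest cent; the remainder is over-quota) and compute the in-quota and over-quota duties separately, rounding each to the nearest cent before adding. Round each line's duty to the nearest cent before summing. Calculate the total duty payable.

Line 1 (4041.43, Galara, 1,160 kg, £249,597.20):
Base rate for 4041.43 is 6.5% + £1.50/kg.
Origin Galara qualifies under the Eriesta–Galara agreement and 4041.43 is covered: preferential rate 2% applies instead.
The additional-duty order on 4041.43 targets Narania, not Galara; it does not apply.
Duty = £249,597.20 × 2% = £4,991.94.
Line 2 (2643.20, Ilar, 3,741 kg, £744,084.90):
Base rate for 2643.20 is 18.5% + £1.83/kg.
2643.20 has an FTA preferential rate, but origin Ilar is not Galara; base rate stands.
Duty = £744,084.90 × 18.5% + 3,741 × £1.83 = £144,501.74.
Line 3 (9225.52, Ilar, 6,316 kg, £1,125,637.52):
Code 9225.52 is under a tariff-rate quota (threshold 3,110 kg). In-quota: 3,110 kg at 2%; over-quota: 3,206 kg at 21%.
Pro-rata value split: in-quota = £1,125,637.52 × 3,110/6,316 = £554,264.20; over-quota = £1,125,637.52 − £554,264.20 = £571,373.32.
In-quota duty = £554,264.20 × 2% = £11,085.28. Over-quota duty = £571,373.32 × 21% = £119,988.40.
Line duty = £11,085.28 + £119,988.40 = £131,073.68.
Total = £4,991.94 + £144,501.74 + £131,073.68 = £280,567.36.

£280,567.36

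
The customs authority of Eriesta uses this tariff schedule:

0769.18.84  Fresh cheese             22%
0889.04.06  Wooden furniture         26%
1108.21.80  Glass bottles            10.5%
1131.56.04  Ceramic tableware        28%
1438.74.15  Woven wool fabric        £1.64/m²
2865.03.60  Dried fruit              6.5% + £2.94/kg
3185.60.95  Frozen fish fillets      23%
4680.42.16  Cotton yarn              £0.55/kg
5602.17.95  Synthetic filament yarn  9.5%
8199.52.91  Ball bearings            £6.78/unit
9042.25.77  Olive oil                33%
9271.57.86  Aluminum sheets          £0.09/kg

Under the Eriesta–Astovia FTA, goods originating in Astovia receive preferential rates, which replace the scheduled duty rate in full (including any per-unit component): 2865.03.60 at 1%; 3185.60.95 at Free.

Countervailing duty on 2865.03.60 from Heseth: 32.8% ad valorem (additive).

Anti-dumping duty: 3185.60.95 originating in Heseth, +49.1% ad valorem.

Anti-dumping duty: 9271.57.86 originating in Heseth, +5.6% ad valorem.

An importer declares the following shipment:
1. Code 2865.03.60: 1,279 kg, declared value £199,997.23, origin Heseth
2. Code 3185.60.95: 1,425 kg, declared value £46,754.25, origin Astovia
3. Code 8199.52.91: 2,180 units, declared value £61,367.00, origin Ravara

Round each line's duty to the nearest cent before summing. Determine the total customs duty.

£97,139.57

Line 1 (2865.03.60, Heseth, 1,279 kg, £199,997.23):
Base rate for 2865.03.60 is 6.5% + £2.94/kg.
2865.03.60 has an FTA preferential rate, but origin Heseth is not Astovia; base rate stands.
Additional duty on 2865.03.60 from Heseth: +32.8%. Applied ad valorem rate: 6.5% + 32.8% = 39.3%.
Duty = £199,997.23 × 39.3% + 1,279 × £2.94 = £82,359.17.
Line 2 (3185.60.95, Astovia, 1,425 kg, £46,754.25):
Base rate for 3185.60.95 is 23%.
Origin Astovia qualifies under the Eriesta–Astovia agreement and 3185.60.95 is covered: preferential rate Free applies instead.
The additional-duty order on 3185.60.95 targets Heseth, not Astovia; it does not apply.
Duty = £46,754.25 × 0% = £0.00.
Line 3 (8199.52.91, Ravara, 2,180 units, £61,367.00):
Base rate for 8199.52.91 is £6.78/unit.
Duty = 2,180 × £6.78 = £14,780.40.
Total = £82,359.17 + £0.00 + £14,780.40 = £97,139.57.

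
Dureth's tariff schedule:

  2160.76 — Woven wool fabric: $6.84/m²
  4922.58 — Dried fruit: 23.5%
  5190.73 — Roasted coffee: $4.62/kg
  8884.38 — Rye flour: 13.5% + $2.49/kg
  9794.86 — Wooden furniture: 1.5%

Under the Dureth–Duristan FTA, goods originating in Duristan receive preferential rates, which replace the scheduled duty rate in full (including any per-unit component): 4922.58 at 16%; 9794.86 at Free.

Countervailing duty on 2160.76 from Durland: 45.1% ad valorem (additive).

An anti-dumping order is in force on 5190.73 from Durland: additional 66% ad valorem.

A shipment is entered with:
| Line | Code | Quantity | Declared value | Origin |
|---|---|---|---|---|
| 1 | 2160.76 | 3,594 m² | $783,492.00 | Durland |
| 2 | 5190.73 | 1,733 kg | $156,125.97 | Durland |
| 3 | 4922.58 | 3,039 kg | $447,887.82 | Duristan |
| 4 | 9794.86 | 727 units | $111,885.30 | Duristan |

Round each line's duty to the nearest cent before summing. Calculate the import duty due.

Line 1 (2160.76, Durland, 3,594 m², $783,492.00):
Base rate for 2160.76 is $6.84/m².
Additional duty on 2160.76 from Durland: +45.1% ad valorem. Applied ad valorem rate = 45.1%.
Duty = $783,492.00 × 45.1% + 3,594 × $6.84 = $377,937.85.
Line 2 (5190.73, Durland, 1,733 kg, $156,125.97):
Base rate for 5190.73 is $4.62/kg.
Additional duty on 5190.73 from Durland: +66% ad valorem. Applied ad valorem rate = 66%.
Duty = $156,125.97 × 66% + 1,733 × $4.62 = $111,049.60.
Line 3 (4922.58, Duristan, 3,039 kg, $447,887.82):
Base rate for 4922.58 is 23.5%.
Origin Duristan qualifies under the Dureth–Duristan agreement and 4922.58 is covered: preferential rate 16% applies instead.
Duty = $447,887.82 × 16% = $71,662.05.
Line 4 (9794.86, Duristan, 727 units, $111,885.30):
Base rate for 9794.86 is 1.5%.
Origin Duristan qualifies under the Dureth–Duristan agreement and 9794.86 is covered: preferential rate Free applies instead.
Duty = $111,885.30 × 0% = $0.00.
Total = $377,937.85 + $111,049.60 + $71,662.05 + $0.00 = $560,649.50.

$560,649.50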